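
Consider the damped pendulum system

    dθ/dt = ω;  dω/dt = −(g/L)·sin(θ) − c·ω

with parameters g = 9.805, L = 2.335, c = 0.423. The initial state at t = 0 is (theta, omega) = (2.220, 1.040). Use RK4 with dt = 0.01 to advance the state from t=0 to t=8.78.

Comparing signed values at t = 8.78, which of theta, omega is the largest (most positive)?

t=0.000: state=(2.220, 1.040)
step 1 (dt=0.01): k1=(1.040, -3.785), k2=(1.021, -3.764), k3=(1.021, -3.764), k4=(1.002, -3.743); state += dt/6·(k1+2k2+2k3+k4)
t=0.010: state=(2.230, 1.002)
t=0.020: state=(2.240, 0.965)
t=0.030: state=(2.250, 0.928)
continuing one RK4 step at a time; state shown every 50 steps (Δt=0.5):
t=0.500: state=(2.331, -0.515)
t=1.000: state=(1.702, -2.050)
t=1.500: state=(0.330, -3.164)
t=2.000: state=(-1.014, -1.838)
t=2.500: state=(-1.384, 0.323)
t=3.000: state=(-0.778, 1.952)
t=3.500: state=(0.295, 1.977)
t=4.000: state=(0.924, 0.420)
t=4.500: state=(0.723, -1.121)
t=5.000: state=(-0.012, -1.561)
t=5.500: state=(-0.596, -0.616)
t=6.000: state=(-0.579, 0.631)
t=6.500: state=(-0.089, 1.148)
t=7.000: state=(0.383, 0.595)
t=7.500: state=(0.442, -0.346)
t=8.000: state=(0.117, -0.825)
t=8.500: state=(-0.246, -0.509)
t=8.780: state=(-0.336, -0.123)
compare at T: theta=-0.336, omega=-0.123

largest component: omega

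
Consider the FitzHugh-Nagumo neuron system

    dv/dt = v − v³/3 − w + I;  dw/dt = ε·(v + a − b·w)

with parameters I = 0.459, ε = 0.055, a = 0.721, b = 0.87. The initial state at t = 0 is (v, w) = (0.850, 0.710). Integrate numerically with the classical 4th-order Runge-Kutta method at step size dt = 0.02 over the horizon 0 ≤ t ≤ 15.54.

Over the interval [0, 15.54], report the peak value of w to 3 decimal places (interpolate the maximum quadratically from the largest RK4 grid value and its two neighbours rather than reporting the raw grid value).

t=0.000: state=(0.850, 0.710)
step 1 (dt=0.02): k1=(0.394, 0.052), k2=(0.395, 0.053), k3=(0.395, 0.053), k4=(0.395, 0.053); state += dt/6·(k1+2k2+2k3+k4)
t=0.020: state=(0.858, 0.711)
t=0.040: state=(0.866, 0.712)
t=0.060: state=(0.874, 0.713)
continuing one RK4 step at a time; state shown every 50 steps (Δt=1):
t=1.000: state=(1.222, 0.772)
t=2.000: state=(1.411, 0.846)
t=3.000: state=(1.438, 0.922)
t=4.000: state=(1.401, 0.994)
t=5.000: state=(1.342, 1.060)
t=6.000: state=(1.272, 1.120)
t=7.000: state=(1.192, 1.172)
t=8.000: state=(1.099, 1.218)
t=9.000: state=(0.984, 1.256)
t=10.000: state=(0.829, 1.285)
t=11.000: state=(0.585, 1.302)
t=12.000: state=(0.089, 1.300)
t=13.000: state=(-1.084, 1.254)
t=14.000: state=(-1.930, 1.147)
t=15.000: state=(-1.975, 1.026)
t=15.540: state=(-1.957, 0.964)
largest grid value and its neighbours: w(11.420)=1.30406, w(11.440)=1.30407, w(11.460)=1.30407
parabola through these three points peaks at t≈11.447 with w≈1.30407

max w = 1.304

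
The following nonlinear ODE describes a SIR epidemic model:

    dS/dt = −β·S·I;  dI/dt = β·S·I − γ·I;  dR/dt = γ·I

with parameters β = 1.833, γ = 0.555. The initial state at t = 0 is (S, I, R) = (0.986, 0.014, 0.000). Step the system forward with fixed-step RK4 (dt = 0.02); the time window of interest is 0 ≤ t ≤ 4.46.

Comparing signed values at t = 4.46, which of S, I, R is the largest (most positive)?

t=0.000: state=(0.986, 0.014, 0.000)
step 1 (dt=0.02): k1=(-0.025, 0.018, 0.008), k2=(-0.026, 0.018, 0.008), k3=(-0.026, 0.018, 0.008), k4=(-0.026, 0.018, 0.008); state += dt/6·(k1+2k2+2k3+k4)
t=0.020: state=(0.985, 0.014, 0.000)
t=0.040: state=(0.985, 0.015, 0.000)
t=0.060: state=(0.984, 0.015, 0.000)
continuing one RK4 step at a time; state shown every 10 steps (Δt=0.2):
t=0.200: state=(0.980, 0.018, 0.002)
t=0.400: state=(0.973, 0.023, 0.004)
t=0.600: state=(0.964, 0.029, 0.007)
t=0.800: state=(0.952, 0.037, 0.011)
t=1.000: state=(0.937, 0.047, 0.015)
t=1.200: state=(0.919, 0.059, 0.021)
t=1.400: state=(0.897, 0.074, 0.029)
t=1.600: state=(0.870, 0.092, 0.038)
t=1.800: state=(0.838, 0.112, 0.049)
t=2.000: state=(0.801, 0.136, 0.063)
t=2.200: state=(0.759, 0.162, 0.079)
t=2.400: state=(0.711, 0.190, 0.099)
t=2.600: state=(0.660, 0.218, 0.122)
t=2.800: state=(0.606, 0.247, 0.147)
t=3.000: state=(0.551, 0.273, 0.176)
t=3.200: state=(0.496, 0.296, 0.208)
t=3.400: state=(0.444, 0.314, 0.242)
t=3.600: state=(0.394, 0.328, 0.277)
t=3.800: state=(0.349, 0.337, 0.314)
t=4.000: state=(0.308, 0.340, 0.352)
t=4.200: state=(0.272, 0.338, 0.390)
t=4.400: state=(0.241, 0.332, 0.427)
t=4.460: state=(0.232, 0.330, 0.438)
compare at T: S=0.232, I=0.330, R=0.438

largest component: R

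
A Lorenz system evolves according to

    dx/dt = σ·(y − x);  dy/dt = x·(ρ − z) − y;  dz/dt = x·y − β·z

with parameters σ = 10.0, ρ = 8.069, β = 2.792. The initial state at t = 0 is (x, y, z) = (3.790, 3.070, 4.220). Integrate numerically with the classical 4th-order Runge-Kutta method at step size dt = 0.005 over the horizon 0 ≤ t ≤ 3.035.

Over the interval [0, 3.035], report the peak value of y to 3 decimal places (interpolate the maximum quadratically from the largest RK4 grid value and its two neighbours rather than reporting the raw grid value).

t=0.000: state=(3.790, 3.070, 4.220)
step 1 (dt=0.005): k1=(-7.200, 11.518, -0.147), k2=(-6.732, 11.421, -0.093), k3=(-6.746, 11.425, -0.090), k4=(-6.291, 11.332, -0.035); state += dt/6·(k1+2k2+2k3+k4)
t=0.005: state=(3.756, 3.127, 4.220)
t=0.010: state=(3.727, 3.183, 4.220)
t=0.015: state=(3.702, 3.239, 4.220)
continuing one RK4 step at a time; state shown every 20 steps (Δt=0.1):
t=0.100: state=(3.725, 4.107, 4.352)
t=0.200: state=(4.314, 5.036, 4.904)
t=0.300: state=(5.050, 5.744, 5.944)
t=0.400: state=(5.593, 5.937, 7.257)
t=0.500: state=(5.675, 5.490, 8.339)
t=0.600: state=(5.268, 4.685, 8.745)
t=0.700: state=(4.621, 3.965, 8.465)
t=0.800: state=(4.038, 3.553, 7.801)
t=0.900: state=(3.679, 3.449, 7.062)
t=1.000: state=(3.571, 3.579, 6.442)
t=1.100: state=(3.678, 3.874, 6.046)
t=1.200: state=(3.944, 4.268, 5.928)
t=1.300: state=(4.301, 4.676, 6.100)
t=1.400: state=(4.661, 4.988, 6.517)
t=1.500: state=(4.921, 5.098, 7.055)
t=1.600: state=(4.998, 4.972, 7.530)
t=1.700: state=(4.880, 4.682, 7.782)
t=1.800: state=(4.635, 4.362, 7.760)
t=1.900: state=(4.369, 4.124, 7.527)
t=2.000: state=(4.168, 4.017, 7.200)
t=2.100: state=(4.074, 4.038, 6.887)
t=2.200: state=(4.092, 4.160, 6.665)
t=2.300: state=(4.200, 4.340, 6.578)
t=2.400: state=(4.358, 4.527, 6.634)
t=2.500: state=(4.521, 4.669, 6.804)
t=2.600: state=(4.641, 4.727, 7.031)
t=2.700: state=(4.686, 4.689, 7.240)
t=2.800: state=(4.650, 4.579, 7.366)
t=2.900: state=(4.555, 4.443, 7.383)
t=3.000: state=(4.440, 4.329, 7.302)
t=3.035: state=(4.403, 4.300, 7.258)
largest grid value and its neighbours: y(0.375)=5.95052, y(0.380)=5.95125, y(0.385)=5.95026
parabola through these three points peaks at t≈0.380 with y≈5.95125

max y = 5.951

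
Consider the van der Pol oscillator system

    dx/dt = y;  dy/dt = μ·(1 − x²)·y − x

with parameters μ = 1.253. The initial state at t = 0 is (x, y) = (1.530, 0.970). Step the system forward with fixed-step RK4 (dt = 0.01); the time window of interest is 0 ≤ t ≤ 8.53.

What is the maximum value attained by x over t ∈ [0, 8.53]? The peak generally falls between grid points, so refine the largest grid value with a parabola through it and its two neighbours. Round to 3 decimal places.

max x = 2.012

t=0.000: state=(1.530, 0.970)
step 1 (dt=0.01): k1=(0.970, -3.160), k2=(0.954, -3.156), k3=(0.954, -3.155), k4=(0.938, -3.151); state += dt/6·(k1+2k2+2k3+k4)
t=0.010: state=(1.540, 0.938)
t=0.020: state=(1.549, 0.907)
t=0.030: state=(1.558, 0.876)
continuing one RK4 step at a time; state shown every 50 steps (Δt=0.5):
t=0.500: state=(1.687, -0.171)
t=1.000: state=(1.484, -0.586)
t=1.500: state=(1.113, -0.918)
t=2.000: state=(0.515, -1.569)
t=2.500: state=(-0.575, -2.809)
t=3.000: state=(-1.800, -1.362)
t=3.500: state=(-1.986, 0.220)
t=4.000: state=(-1.785, 0.523)
t=4.500: state=(-1.480, 0.704)
t=5.000: state=(-1.060, 1.015)
t=5.500: state=(-0.395, 1.755)
t=6.000: state=(0.804, 2.940)
t=6.500: state=(1.902, 0.936)
t=7.000: state=(1.973, -0.304)
t=7.500: state=(1.750, -0.548)
t=8.000: state=(1.432, -0.734)
t=8.500: state=(0.990, -1.079)
t=8.530: state=(0.957, -1.111)
largest grid value and its neighbours: x(6.770)=2.01198, x(6.780)=2.01200, x(6.790)=2.01182
parabola through these three points peaks at t≈6.776 with x≈2.01202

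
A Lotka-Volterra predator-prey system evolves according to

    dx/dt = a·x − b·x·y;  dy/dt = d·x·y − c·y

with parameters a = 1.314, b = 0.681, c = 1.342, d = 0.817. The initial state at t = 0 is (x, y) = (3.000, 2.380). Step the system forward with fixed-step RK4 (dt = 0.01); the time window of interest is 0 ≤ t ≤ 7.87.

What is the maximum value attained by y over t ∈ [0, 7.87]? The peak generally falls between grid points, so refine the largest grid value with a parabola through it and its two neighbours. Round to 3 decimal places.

max y = 3.643

t=0.000: state=(3.000, 2.380)
step 1 (dt=0.01): k1=(-0.920, 2.639), k2=(-0.946, 2.645), k3=(-0.946, 2.645), k4=(-0.971, 2.650); state += dt/6·(k1+2k2+2k3+k4)
t=0.010: state=(2.991, 2.406)
t=0.020: state=(2.981, 2.433)
t=0.030: state=(2.970, 2.460)
continuing one RK4 step at a time; state shown every 50 steps (Δt=0.5):
t=0.500: state=(2.079, 3.514)
t=1.000: state=(1.184, 3.434)
t=1.500: state=(0.812, 2.602)
t=2.000: state=(0.743, 1.815)
t=2.500: state=(0.853, 1.278)
t=3.000: state=(1.128, 0.974)
t=3.500: state=(1.601, 0.863)
t=4.000: state=(2.278, 0.968)
t=4.500: state=(2.953, 1.453)
t=5.000: state=(2.924, 2.565)
t=5.500: state=(1.926, 3.586)
t=6.000: state=(1.105, 3.338)
t=6.500: state=(0.789, 2.481)
t=7.000: state=(0.749, 1.725)
t=7.500: state=(0.881, 1.223)
t=7.870: state=(1.085, 1.000)
largest grid value and its neighbours: y(5.630)=3.64265, y(5.640)=3.64281, y(5.650)=3.64239
parabola through these three points peaks at t≈5.638 with y≈3.64282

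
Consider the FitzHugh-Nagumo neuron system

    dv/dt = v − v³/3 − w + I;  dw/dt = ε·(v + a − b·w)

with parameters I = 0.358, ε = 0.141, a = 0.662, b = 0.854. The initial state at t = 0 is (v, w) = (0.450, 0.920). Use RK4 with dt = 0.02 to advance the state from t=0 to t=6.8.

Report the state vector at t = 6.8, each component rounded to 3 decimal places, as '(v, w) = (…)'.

(v, w) = (-1.598, 0.032)

t=0.000: state=(0.450, 0.920)
step 1 (dt=0.02): k1=(-0.142, 0.046), k2=(-0.144, 0.046), k3=(-0.144, 0.046), k4=(-0.146, 0.045); state += dt/6·(k1+2k2+2k3+k4)
t=0.020: state=(0.447, 0.921)
t=0.040: state=(0.444, 0.922)
t=0.060: state=(0.441, 0.923)
continuing one RK4 step at a time; state shown every 25 steps (Δt=0.5):
t=0.500: state=(0.356, 0.939)
t=1.000: state=(0.201, 0.949)
t=1.500: state=(-0.053, 0.945)
t=2.000: state=(-0.457, 0.918)
t=2.500: state=(-1.014, 0.860)
t=3.000: state=(-1.518, 0.767)
t=3.500: state=(-1.758, 0.654)
t=4.000: state=(-1.811, 0.538)
t=4.500: state=(-1.795, 0.428)
t=5.000: state=(-1.757, 0.327)
t=5.500: state=(-1.714, 0.234)
t=6.000: state=(-1.670, 0.150)
t=6.500: state=(-1.625, 0.074)
t=6.800: state=(-1.598, 0.032)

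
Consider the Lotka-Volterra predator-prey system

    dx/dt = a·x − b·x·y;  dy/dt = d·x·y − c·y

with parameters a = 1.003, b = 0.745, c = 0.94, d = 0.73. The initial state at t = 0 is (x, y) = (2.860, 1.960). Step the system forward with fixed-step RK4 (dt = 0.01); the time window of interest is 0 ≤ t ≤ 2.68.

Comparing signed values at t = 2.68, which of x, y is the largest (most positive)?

largest component: y

t=0.000: state=(2.860, 1.960)
step 1 (dt=0.01): k1=(-1.308, 2.250), k2=(-1.329, 2.253), k3=(-1.329, 2.253), k4=(-1.349, 2.256); state += dt/6·(k1+2k2+2k3+k4)
t=0.010: state=(2.847, 1.983)
t=0.020: state=(2.833, 2.005)
t=0.030: state=(2.819, 2.028)
continuing one RK4 step at a time; state shown every 10 steps (Δt=0.1):
t=0.100: state=(2.709, 2.187)
t=0.200: state=(2.524, 2.410)
t=0.300: state=(2.313, 2.618)
t=0.400: state=(2.089, 2.798)
t=0.500: state=(1.865, 2.943)
t=0.600: state=(1.649, 3.045)
t=0.700: state=(1.449, 3.103)
t=0.800: state=(1.270, 3.119)
t=0.900: state=(1.114, 3.097)
t=1.000: state=(0.979, 3.043)
t=1.100: state=(0.866, 2.962)
t=1.200: state=(0.770, 2.862)
t=1.300: state=(0.691, 2.748)
t=1.400: state=(0.625, 2.624)
t=1.500: state=(0.571, 2.495)
t=1.600: state=(0.527, 2.364)
t=1.700: state=(0.491, 2.233)
t=1.800: state=(0.462, 2.105)
t=1.900: state=(0.438, 1.980)
t=2.000: state=(0.420, 1.860)
t=2.100: state=(0.406, 1.745)
t=2.200: state=(0.396, 1.635)
t=2.300: state=(0.389, 1.532)
t=2.400: state=(0.385, 1.434)
t=2.500: state=(0.384, 1.343)
t=2.600: state=(0.385, 1.257)
t=2.680: state=(0.388, 1.192)
compare at T: x=0.388, y=1.192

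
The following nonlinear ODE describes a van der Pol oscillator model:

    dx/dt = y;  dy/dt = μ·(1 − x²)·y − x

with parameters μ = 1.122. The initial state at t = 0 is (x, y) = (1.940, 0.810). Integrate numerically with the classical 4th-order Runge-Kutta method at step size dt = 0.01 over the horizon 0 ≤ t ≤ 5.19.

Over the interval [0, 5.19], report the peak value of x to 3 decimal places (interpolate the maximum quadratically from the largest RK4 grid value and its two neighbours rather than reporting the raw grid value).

max x = 2.030

t=0.000: state=(1.940, 0.810)
step 1 (dt=0.01): k1=(0.810, -4.452), k2=(0.788, -4.401), k3=(0.788, -4.401), k4=(0.766, -4.349); state += dt/6·(k1+2k2+2k3+k4)
t=0.010: state=(1.948, 0.766)
t=0.020: state=(1.955, 0.723)
t=0.030: state=(1.962, 0.681)
continuing one RK4 step at a time; state shown every 20 steps (Δt=0.2):
t=0.200: state=(2.027, 0.125)
t=0.400: state=(2.012, -0.230)
t=0.600: state=(1.946, -0.410)
t=0.800: state=(1.853, -0.517)
t=1.000: state=(1.741, -0.597)
t=1.200: state=(1.614, -0.674)
t=1.400: state=(1.471, -0.761)
t=1.600: state=(1.308, -0.869)
t=1.800: state=(1.121, -1.012)
t=2.000: state=(0.900, -1.208)
t=2.200: state=(0.632, -1.485)
t=2.400: state=(0.299, -1.869)
t=2.600: state=(-0.122, -2.349)
t=2.800: state=(-0.637, -2.757)
t=3.000: state=(-1.191, -2.660)
t=3.200: state=(-1.650, -1.840)
t=3.400: state=(-1.915, -0.833)
t=3.600: state=(-2.006, -0.146)
t=3.800: state=(-1.995, 0.217)
t=4.000: state=(-1.931, 0.405)
t=4.200: state=(-1.838, 0.516)
t=4.400: state=(-1.726, 0.600)
t=4.600: state=(-1.598, 0.680)
t=4.800: state=(-1.453, 0.769)
t=5.000: state=(-1.289, 0.881)
t=5.190: state=(-1.109, 1.020)
largest grid value and its neighbours: x(0.250)=2.03016, x(0.260)=2.03018, x(0.270)=2.02999
parabola through these three points peaks at t≈0.256 with x≈2.03019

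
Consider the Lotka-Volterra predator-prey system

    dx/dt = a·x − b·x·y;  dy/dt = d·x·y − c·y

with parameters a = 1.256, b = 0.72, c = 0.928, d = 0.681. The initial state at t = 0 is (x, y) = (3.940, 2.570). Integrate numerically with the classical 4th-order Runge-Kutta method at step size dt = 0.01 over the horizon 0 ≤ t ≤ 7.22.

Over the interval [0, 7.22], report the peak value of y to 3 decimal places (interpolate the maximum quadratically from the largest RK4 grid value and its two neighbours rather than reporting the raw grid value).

t=0.000: state=(3.940, 2.570)
step 1 (dt=0.01): k1=(-2.342, 4.511), k2=(-2.399, 4.530), k3=(-2.399, 4.529), k4=(-2.455, 4.547); state += dt/6·(k1+2k2+2k3+k4)
t=0.010: state=(3.916, 2.615)
t=0.020: state=(3.891, 2.661)
t=0.030: state=(3.865, 2.707)
continuing one RK4 step at a time; state shown every 25 steps (Δt=0.25):
t=0.250: state=(3.059, 3.725)
t=0.500: state=(1.974, 4.526)
t=0.750: state=(1.171, 4.665)
t=1.000: state=(0.710, 4.324)
t=1.250: state=(0.468, 3.782)
t=1.500: state=(0.342, 3.209)
t=1.750: state=(0.275, 2.680)
t=2.000: state=(0.243, 2.220)
t=2.250: state=(0.231, 1.833)
t=2.500: state=(0.234, 1.512)
t=2.750: state=(0.250, 1.249)
t=3.000: state=(0.279, 1.036)
t=3.250: state=(0.322, 0.864)
t=3.500: state=(0.383, 0.728)
t=3.750: state=(0.464, 0.620)
t=4.000: state=(0.573, 0.537)
t=4.250: state=(0.716, 0.475)
t=4.500: state=(0.904, 0.432)
t=4.750: state=(1.147, 0.407)
t=5.000: state=(1.461, 0.403)
t=5.250: state=(1.857, 0.423)
t=5.500: state=(2.345, 0.479)
t=5.750: state=(2.918, 0.594)
t=6.000: state=(3.527, 0.815)
t=6.250: state=(4.030, 1.234)
t=6.500: state=(4.155, 1.979)
t=6.750: state=(3.623, 3.074)
t=7.000: state=(2.577, 4.146)
t=7.220: state=(1.682, 4.639)
largest grid value and its neighbours: y(0.670)=4.68746, y(0.680)=4.68775, y(0.690)=4.68712
parabola through these three points peaks at t≈0.678 with y≈4.68776

max y = 4.688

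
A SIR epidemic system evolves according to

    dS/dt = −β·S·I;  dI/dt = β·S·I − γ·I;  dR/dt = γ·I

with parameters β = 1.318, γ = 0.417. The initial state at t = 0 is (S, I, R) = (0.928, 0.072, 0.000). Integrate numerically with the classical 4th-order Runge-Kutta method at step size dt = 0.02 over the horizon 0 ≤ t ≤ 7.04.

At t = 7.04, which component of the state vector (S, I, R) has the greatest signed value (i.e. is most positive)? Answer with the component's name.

t=0.000: state=(0.928, 0.072, 0.000)
step 1 (dt=0.02): k1=(-0.088, 0.058, 0.030), k2=(-0.089, 0.058, 0.030), k3=(-0.089, 0.058, 0.030), k4=(-0.089, 0.059, 0.031); state += dt/6·(k1+2k2+2k3+k4)
t=0.020: state=(0.926, 0.073, 0.001)
t=0.040: state=(0.924, 0.074, 0.001)
t=0.060: state=(0.923, 0.076, 0.002)
continuing one RK4 step at a time; state shown every 25 steps (Δt=0.5):
t=0.500: state=(0.876, 0.106, 0.018)
t=1.000: state=(0.805, 0.150, 0.045)
t=1.500: state=(0.717, 0.201, 0.081)
t=2.000: state=(0.618, 0.254, 0.129)
t=2.500: state=(0.514, 0.299, 0.187)
t=3.000: state=(0.418, 0.330, 0.252)
t=3.500: state=(0.334, 0.343, 0.323)
t=4.000: state=(0.267, 0.339, 0.394)
t=4.500: state=(0.215, 0.322, 0.463)
t=5.000: state=(0.175, 0.297, 0.528)
t=5.500: state=(0.145, 0.268, 0.587)
t=6.000: state=(0.123, 0.237, 0.640)
t=6.500: state=(0.106, 0.208, 0.686)
t=7.000: state=(0.093, 0.180, 0.726)
t=7.040: state=(0.093, 0.178, 0.729)
compare at T: S=0.093, I=0.178, R=0.729

largest component: R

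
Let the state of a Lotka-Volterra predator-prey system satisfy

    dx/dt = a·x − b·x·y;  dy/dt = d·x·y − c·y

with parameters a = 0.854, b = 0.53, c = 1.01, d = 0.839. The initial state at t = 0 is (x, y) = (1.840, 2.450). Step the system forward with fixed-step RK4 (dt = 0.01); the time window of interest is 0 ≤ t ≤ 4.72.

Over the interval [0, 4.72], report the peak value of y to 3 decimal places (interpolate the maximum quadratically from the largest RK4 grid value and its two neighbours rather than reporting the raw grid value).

t=0.000: state=(1.840, 2.450)
step 1 (dt=0.01): k1=(-0.818, 1.308), k2=(-0.822, 1.303), k3=(-0.822, 1.303), k4=(-0.827, 1.298); state += dt/6·(k1+2k2+2k3+k4)
t=0.010: state=(1.832, 2.463)
t=0.020: state=(1.823, 2.476)
t=0.030: state=(1.815, 2.489)
continuing one RK4 step at a time; state shown every 20 steps (Δt=0.2):
t=0.200: state=(1.662, 2.687)
t=0.400: state=(1.469, 2.855)
t=0.600: state=(1.281, 2.937)
t=0.800: state=(1.112, 2.932)
t=1.000: state=(0.970, 2.852)
t=1.200: state=(0.857, 2.716)
t=1.400: state=(0.769, 2.542)
t=1.600: state=(0.704, 2.350)
t=1.800: state=(0.658, 2.152)
t=2.000: state=(0.627, 1.958)
t=2.200: state=(0.611, 1.775)
t=2.400: state=(0.606, 1.606)
t=2.600: state=(0.611, 1.453)
t=2.800: state=(0.626, 1.317)
t=3.000: state=(0.650, 1.197)
t=3.200: state=(0.683, 1.094)
t=3.400: state=(0.725, 1.006)
t=3.600: state=(0.776, 0.932)
t=3.800: state=(0.837, 0.872)
t=4.000: state=(0.908, 0.825)
t=4.200: state=(0.988, 0.790)
t=4.400: state=(1.080, 0.768)
t=4.600: state=(1.182, 0.758)
t=4.720: state=(1.247, 0.759)
largest grid value and its neighbours: y(0.680)=2.94515, y(0.690)=2.94520, y(0.700)=2.94505
parabola through these three points peaks at t≈0.688 with y≈2.94521

max y = 2.945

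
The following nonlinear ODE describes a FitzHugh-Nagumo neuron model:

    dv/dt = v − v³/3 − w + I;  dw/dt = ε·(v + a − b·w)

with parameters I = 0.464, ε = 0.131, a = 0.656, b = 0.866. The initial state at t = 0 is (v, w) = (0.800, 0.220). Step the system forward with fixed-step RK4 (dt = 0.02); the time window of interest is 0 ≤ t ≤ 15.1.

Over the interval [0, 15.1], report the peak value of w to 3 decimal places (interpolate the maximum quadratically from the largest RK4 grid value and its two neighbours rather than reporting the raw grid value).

max w = 1.395

t=0.000: state=(0.800, 0.220)
step 1 (dt=0.02): k1=(0.873, 0.166), k2=(0.875, 0.167), k3=(0.875, 0.167), k4=(0.876, 0.168); state += dt/6·(k1+2k2+2k3+k4)
t=0.020: state=(0.817, 0.223)
t=0.040: state=(0.835, 0.227)
t=0.060: state=(0.853, 0.230)
continuing one RK4 step at a time; state shown every 25 steps (Δt=0.5):
t=0.500: state=(1.225, 0.315)
t=1.000: state=(1.516, 0.427)
t=1.500: state=(1.632, 0.547)
t=2.000: state=(1.643, 0.663)
t=2.500: state=(1.610, 0.772)
t=3.000: state=(1.559, 0.872)
t=3.500: state=(1.500, 0.963)
t=4.000: state=(1.436, 1.045)
t=4.500: state=(1.368, 1.119)
t=5.000: state=(1.296, 1.183)
t=5.500: state=(1.219, 1.240)
t=6.000: state=(1.134, 1.288)
t=6.500: state=(1.041, 1.328)
t=7.000: state=(0.933, 1.360)
t=7.500: state=(0.804, 1.382)
t=8.000: state=(0.640, 1.394)
t=8.500: state=(0.415, 1.393)
t=9.000: state=(0.081, 1.374)
t=9.500: state=(-0.442, 1.330)
t=10.000: state=(-1.152, 1.248)
t=10.500: state=(-1.707, 1.127)
t=11.000: state=(-1.899, 0.991)
t=11.500: state=(-1.916, 0.856)
t=12.000: state=(-1.884, 0.729)
t=12.500: state=(-1.841, 0.612)
t=13.000: state=(-1.795, 0.504)
t=13.500: state=(-1.749, 0.406)
t=14.000: state=(-1.703, 0.315)
t=14.500: state=(-1.657, 0.233)
t=15.000: state=(-1.612, 0.157)
t=15.100: state=(-1.603, 0.143)
largest grid value and its neighbours: w(8.200)=1.39502, w(8.220)=1.39503, w(8.240)=1.39502
parabola through these three points peaks at t≈8.217 with w≈1.39503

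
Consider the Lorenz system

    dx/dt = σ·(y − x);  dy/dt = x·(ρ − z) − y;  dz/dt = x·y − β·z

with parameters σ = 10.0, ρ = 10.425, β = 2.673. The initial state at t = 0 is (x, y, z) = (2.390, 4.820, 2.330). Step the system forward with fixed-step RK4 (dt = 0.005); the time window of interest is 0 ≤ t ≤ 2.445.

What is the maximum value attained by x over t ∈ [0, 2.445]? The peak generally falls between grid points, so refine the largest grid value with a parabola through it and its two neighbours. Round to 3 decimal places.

t=0.000: state=(2.390, 4.820, 2.330)
step 1 (dt=0.005): k1=(24.300, 14.527, 5.292), k2=(24.056, 14.950, 5.638), k3=(24.072, 14.942, 5.635), k4=(23.843, 15.356, 5.984); state += dt/6·(k1+2k2+2k3+k4)
t=0.005: state=(2.510, 4.895, 2.358)
t=0.010: state=(2.629, 4.973, 2.390)
t=0.015: state=(2.745, 5.056, 2.425)
continuing one RK4 step at a time; state shown every 20 steps (Δt=0.1):
t=0.100: state=(4.636, 6.890, 3.642)
t=0.200: state=(6.920, 9.085, 6.981)
t=0.300: state=(8.416, 8.925, 11.740)
t=0.400: state=(7.654, 5.764, 14.350)
t=0.500: state=(5.325, 2.935, 13.384)
t=0.600: state=(3.353, 1.885, 11.098)
t=0.700: state=(2.368, 1.810, 8.931)
t=0.800: state=(2.121, 2.137, 7.212)
t=0.900: state=(2.341, 2.748, 5.992)
t=1.000: state=(2.924, 3.686, 5.327)
t=1.100: state=(3.867, 4.986, 5.375)
t=1.200: state=(5.123, 6.473, 6.407)
t=1.300: state=(6.404, 7.499, 8.530)
t=1.400: state=(7.058, 7.167, 10.998)
t=1.500: state=(6.577, 5.582, 12.296)
t=1.600: state=(5.345, 4.031, 11.894)
t=1.700: state=(4.189, 3.259, 10.582)
t=1.800: state=(3.535, 3.152, 9.155)
t=1.900: state=(3.391, 3.467, 7.994)
t=2.000: state=(3.651, 4.082, 7.276)
t=2.100: state=(4.222, 4.917, 7.125)
t=2.200: state=(4.992, 5.802, 7.640)
t=2.300: state=(5.749, 6.398, 8.768)
t=2.400: state=(6.176, 6.338, 10.104)
t=2.445: state=(6.188, 6.077, 10.591)
largest grid value and its neighbours: x(0.315)=8.46333, x(0.320)=8.46618, x(0.325)=8.46243
parabola through these three points peaks at t≈0.320 with x≈8.46620

max x = 8.466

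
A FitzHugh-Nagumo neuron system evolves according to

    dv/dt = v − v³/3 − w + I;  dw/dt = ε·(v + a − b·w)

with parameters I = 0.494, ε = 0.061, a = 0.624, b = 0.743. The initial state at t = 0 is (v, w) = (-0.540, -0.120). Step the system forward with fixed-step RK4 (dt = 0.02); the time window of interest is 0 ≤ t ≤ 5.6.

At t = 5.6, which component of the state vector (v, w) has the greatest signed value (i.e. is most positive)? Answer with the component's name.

largest component: v

t=0.000: state=(-0.540, -0.120)
step 1 (dt=0.02): k1=(0.126, 0.011), k2=(0.127, 0.011), k3=(0.127, 0.011), k4=(0.128, 0.011); state += dt/6·(k1+2k2+2k3+k4)
t=0.020: state=(-0.537, -0.120)
t=0.040: state=(-0.535, -0.120)
t=0.060: state=(-0.532, -0.119)
continuing one RK4 step at a time; state shown every 10 steps (Δt=0.2):
t=0.200: state=(-0.513, -0.118)
t=0.400: state=(-0.482, -0.115)
t=0.600: state=(-0.447, -0.112)
t=0.800: state=(-0.406, -0.109)
t=1.000: state=(-0.359, -0.105)
t=1.200: state=(-0.304, -0.100)
t=1.400: state=(-0.238, -0.095)
t=1.600: state=(-0.161, -0.089)
t=1.800: state=(-0.068, -0.082)
t=2.000: state=(0.044, -0.074)
t=2.200: state=(0.178, -0.064)
t=2.400: state=(0.339, -0.053)
t=2.600: state=(0.528, -0.040)
t=2.800: state=(0.742, -0.024)
t=3.000: state=(0.973, -0.006)
t=3.200: state=(1.201, 0.015)
t=3.400: state=(1.407, 0.038)
t=3.600: state=(1.571, 0.063)
t=3.800: state=(1.690, 0.090)
t=4.000: state=(1.768, 0.118)
t=4.200: state=(1.814, 0.146)
t=4.400: state=(1.839, 0.175)
t=4.600: state=(1.850, 0.203)
t=4.800: state=(1.853, 0.232)
t=5.000: state=(1.849, 0.259)
t=5.200: state=(1.843, 0.287)
t=5.400: state=(1.835, 0.314)
t=5.600: state=(1.825, 0.341)
compare at T: v=1.825, w=0.341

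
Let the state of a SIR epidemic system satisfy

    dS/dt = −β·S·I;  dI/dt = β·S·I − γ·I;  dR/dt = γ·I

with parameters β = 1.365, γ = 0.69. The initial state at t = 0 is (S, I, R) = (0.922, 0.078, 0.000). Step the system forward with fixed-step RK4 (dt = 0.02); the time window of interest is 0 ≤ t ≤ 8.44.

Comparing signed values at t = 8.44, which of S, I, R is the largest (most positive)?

largest component: R

t=0.000: state=(0.922, 0.078, 0.000)
step 1 (dt=0.02): k1=(-0.098, 0.044, 0.054), k2=(-0.099, 0.044, 0.054), k3=(-0.099, 0.044, 0.054), k4=(-0.099, 0.045, 0.054); state += dt/6·(k1+2k2+2k3+k4)
t=0.020: state=(0.920, 0.079, 0.001)
t=0.040: state=(0.918, 0.080, 0.002)
t=0.060: state=(0.916, 0.081, 0.003)
continuing one RK4 step at a time; state shown every 25 steps (Δt=0.5):
t=0.500: state=(0.867, 0.102, 0.031)
t=1.000: state=(0.802, 0.128, 0.070)
t=1.500: state=(0.729, 0.152, 0.119)
t=2.000: state=(0.652, 0.173, 0.175)
t=2.500: state=(0.577, 0.186, 0.237)
t=3.000: state=(0.507, 0.191, 0.302)
t=3.500: state=(0.445, 0.187, 0.368)
t=4.000: state=(0.393, 0.176, 0.431)
t=4.500: state=(0.351, 0.161, 0.489)
t=5.000: state=(0.316, 0.143, 0.541)
t=5.500: state=(0.289, 0.124, 0.587)
t=6.000: state=(0.267, 0.106, 0.627)
t=6.500: state=(0.250, 0.090, 0.661)
t=7.000: state=(0.236, 0.075, 0.689)
t=7.500: state=(0.225, 0.062, 0.713)
t=8.000: state=(0.217, 0.051, 0.732)
t=8.440: state=(0.211, 0.043, 0.746)
compare at T: S=0.211, I=0.043, R=0.746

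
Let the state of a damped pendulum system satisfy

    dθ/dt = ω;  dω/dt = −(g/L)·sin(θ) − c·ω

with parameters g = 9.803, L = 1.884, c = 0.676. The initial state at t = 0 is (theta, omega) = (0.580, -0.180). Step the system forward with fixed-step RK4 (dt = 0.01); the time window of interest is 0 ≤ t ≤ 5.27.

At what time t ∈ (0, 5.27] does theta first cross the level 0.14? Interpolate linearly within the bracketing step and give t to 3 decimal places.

t = 0.582

t=0.000: state=(0.580, -0.180)
step 1 (dt=0.01): k1=(-0.180, -2.730), k2=(-0.194, -2.717), k3=(-0.194, -2.716), k4=(-0.207, -2.703); state += dt/6·(k1+2k2+2k3+k4)
t=0.010: state=(0.578, -0.207)
t=0.020: state=(0.576, -0.234)
t=0.030: state=(0.573, -0.261)
continuing one RK4 step at a time; state shown every 20 steps (Δt=0.2):
t=0.200: state=(0.494, -0.661)
t=0.400: state=(0.327, -0.968)
t=0.580: state=(0.142, -1.061)
next step: t=0.590: state=(0.131, -1.061) — theta has crossed 0.14
linear interpolation between t=0.580 (0.14198) and t=0.590 (0.13137) → t≈0.582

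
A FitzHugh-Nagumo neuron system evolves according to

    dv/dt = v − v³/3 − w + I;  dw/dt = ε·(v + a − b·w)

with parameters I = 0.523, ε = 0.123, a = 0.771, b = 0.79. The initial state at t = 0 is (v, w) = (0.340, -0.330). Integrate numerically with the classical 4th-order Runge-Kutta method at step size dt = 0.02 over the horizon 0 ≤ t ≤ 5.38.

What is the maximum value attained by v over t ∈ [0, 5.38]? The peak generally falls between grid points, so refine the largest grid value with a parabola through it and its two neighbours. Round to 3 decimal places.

t=0.000: state=(0.340, -0.330)
step 1 (dt=0.02): k1=(1.180, 0.169), k2=(1.189, 0.170), k3=(1.189, 0.170), k4=(1.197, 0.171); state += dt/6·(k1+2k2+2k3+k4)
t=0.020: state=(0.364, -0.327)
t=0.040: state=(0.388, -0.323)
t=0.060: state=(0.412, -0.320)
continuing one RK4 step at a time; state shown every 10 steps (Δt=0.2):
t=0.200: state=(0.593, -0.294)
t=0.400: state=(0.871, -0.251)
t=0.600: state=(1.153, -0.203)
t=0.800: state=(1.407, -0.149)
t=1.000: state=(1.607, -0.091)
t=1.200: state=(1.743, -0.029)
t=1.400: state=(1.824, 0.034)
t=1.600: state=(1.865, 0.097)
t=1.800: state=(1.880, 0.160)
t=2.000: state=(1.879, 0.221)
t=2.200: state=(1.869, 0.281)
t=2.400: state=(1.854, 0.340)
t=2.600: state=(1.835, 0.397)
t=2.800: state=(1.814, 0.453)
t=3.000: state=(1.793, 0.507)
t=3.200: state=(1.770, 0.559)
t=3.400: state=(1.747, 0.610)
t=3.600: state=(1.723, 0.659)
t=3.800: state=(1.699, 0.707)
t=4.000: state=(1.675, 0.753)
t=4.200: state=(1.651, 0.798)
t=4.400: state=(1.626, 0.842)
t=4.600: state=(1.601, 0.883)
t=4.800: state=(1.575, 0.924)
t=5.000: state=(1.549, 0.963)
t=5.200: state=(1.523, 1.001)
t=5.380: state=(1.499, 1.033)
largest grid value and its neighbours: v(1.860)=1.88075, v(1.880)=1.88085, v(1.900)=1.88082
parabola through these three points peaks at t≈1.886 with v≈1.88086

max v = 1.881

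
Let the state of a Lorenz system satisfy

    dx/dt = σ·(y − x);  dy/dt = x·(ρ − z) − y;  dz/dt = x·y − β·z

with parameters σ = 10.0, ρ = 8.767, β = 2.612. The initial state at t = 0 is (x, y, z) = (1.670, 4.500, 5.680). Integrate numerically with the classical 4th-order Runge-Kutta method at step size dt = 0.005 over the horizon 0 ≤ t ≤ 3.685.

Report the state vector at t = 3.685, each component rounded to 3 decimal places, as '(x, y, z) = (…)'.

t=0.000: state=(1.670, 4.500, 5.680)
step 1 (dt=0.005): k1=(28.300, 0.655, -7.321), k2=(27.609, 0.904, -6.952), k3=(27.632, 0.896, -6.961), k4=(26.963, 1.140, -6.600); state += dt/6·(k1+2k2+2k3+k4)
t=0.005: state=(1.808, 4.504, 5.645)
t=0.010: state=(1.940, 4.511, 5.614)
t=0.015: state=(2.065, 4.521, 5.586)
continuing one RK4 step at a time; state shown every 40 steps (Δt=0.2):
t=0.200: state=(4.694, 5.626, 6.219)
t=0.400: state=(5.776, 5.810, 8.713)
t=0.600: state=(4.915, 4.219, 9.392)
t=0.800: state=(3.783, 3.447, 8.014)
t=1.000: state=(3.629, 3.783, 6.760)
t=1.200: state=(4.243, 4.652, 6.605)
t=1.400: state=(4.990, 5.246, 7.595)
t=1.600: state=(5.045, 4.849, 8.558)
t=1.800: state=(4.458, 4.154, 8.366)
t=2.000: state=(4.068, 4.005, 7.596)
t=2.200: state=(4.190, 4.352, 7.165)
t=2.400: state=(4.586, 4.779, 7.405)
t=2.600: state=(4.814, 4.826, 7.971)
t=2.800: state=(4.650, 4.503, 8.180)
t=3.000: state=(4.367, 4.263, 7.894)
t=3.200: state=(4.292, 4.323, 7.546)
t=3.400: state=(4.445, 4.548, 7.495)
t=3.600: state=(4.624, 4.681, 7.733)
t=3.685: state=(4.654, 4.668, 7.849)

(x, y, z) = (4.654, 4.668, 7.849)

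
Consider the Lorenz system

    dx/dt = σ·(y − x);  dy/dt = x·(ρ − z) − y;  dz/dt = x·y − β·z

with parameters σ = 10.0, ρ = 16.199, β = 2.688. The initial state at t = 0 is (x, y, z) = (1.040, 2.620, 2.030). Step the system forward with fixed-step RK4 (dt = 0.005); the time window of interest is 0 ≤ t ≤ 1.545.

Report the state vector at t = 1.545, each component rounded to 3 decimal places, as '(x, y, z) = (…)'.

t=0.000: state=(1.040, 2.620, 2.030)
step 1 (dt=0.005): k1=(15.800, 12.116, -2.732), k2=(15.708, 12.653, -2.577), k3=(15.724, 12.647, -2.577), k4=(15.646, 13.181, -2.420); state += dt/6·(k1+2k2+2k3+k4)
t=0.005: state=(1.119, 2.683, 2.017)
t=0.010: state=(1.197, 2.752, 2.006)
t=0.015: state=(1.274, 2.826, 1.996)
continuing one RK4 step at a time; state shown every 10 steps (Δt=0.05):
t=0.050: state=(1.829, 3.487, 1.981)
t=0.100: state=(2.762, 4.888, 2.181)
t=0.150: state=(4.005, 6.896, 2.840)
t=0.200: state=(5.685, 9.528, 4.349)
t=0.250: state=(7.828, 12.485, 7.312)
t=0.300: state=(10.188, 14.721, 12.232)
t=0.350: state=(12.019, 14.418, 18.482)
t=0.400: state=(12.262, 10.677, 23.501)
t=0.450: state=(10.525, 5.481, 24.895)
t=0.500: state=(7.649, 1.626, 23.226)
t=0.550: state=(4.835, -0.195, 20.484)
t=0.600: state=(2.714, -0.734, 17.819)
t=0.650: state=(1.345, -0.752, 15.508)
t=0.700: state=(0.542, -0.646, 13.528)
t=0.750: state=(0.093, -0.567, 11.819)
t=0.800: state=(-0.161, -0.553, 10.333)
t=0.850: state=(-0.324, -0.606, 9.041)
t=0.900: state=(-0.458, -0.725, 7.916)
t=0.950: state=(-0.601, -0.916, 6.941)
t=1.000: state=(-0.782, -1.198, 6.102)
t=1.050: state=(-1.026, -1.599, 5.394)
t=1.100: state=(-1.366, -2.165, 4.820)
t=1.150: state=(-1.841, -2.961, 4.406)
t=1.200: state=(-2.507, -4.071, 4.209)
t=1.250: state=(-3.431, -5.591, 4.350)
t=1.300: state=(-4.691, -7.589, 5.056)
t=1.350: state=(-6.334, -9.994, 6.698)
t=1.400: state=(-8.295, -12.370, 9.725)
t=1.450: state=(-10.235, -13.679, 14.257)
t=1.500: state=(-11.460, -12.642, 19.317)
t=1.545: state=(-11.339, -9.587, 22.587)

(x, y, z) = (-11.339, -9.587, 22.587)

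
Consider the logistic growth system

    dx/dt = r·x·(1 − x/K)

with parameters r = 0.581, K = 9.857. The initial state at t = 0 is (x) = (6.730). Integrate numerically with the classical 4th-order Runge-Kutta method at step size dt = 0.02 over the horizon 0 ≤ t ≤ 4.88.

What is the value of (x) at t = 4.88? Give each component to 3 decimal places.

t=0.000: state=(6.730)
step 1 (dt=0.02): k1=(1.240), k2=(1.238), k3=(1.238), k4=(1.235); state += dt/6·(k1+2k2+2k3+k4)
t=0.020: state=(6.755)
t=0.040: state=(6.779)
t=0.060: state=(6.804)
continuing one RK4 step at a time; state shown every 10 steps (Δt=0.2):
t=0.200: state=(6.973)
t=0.400: state=(7.204)
t=0.600: state=(7.423)
t=0.800: state=(7.630)
t=1.000: state=(7.824)
t=1.200: state=(8.005)
t=1.400: state=(8.173)
t=1.600: state=(8.329)
t=1.800: state=(8.473)
t=2.000: state=(8.606)
t=2.200: state=(8.727)
t=2.400: state=(8.839)
t=2.600: state=(8.940)
t=2.800: state=(9.032)
t=3.000: state=(9.116)
t=3.200: state=(9.192)
t=3.400: state=(9.260)
t=3.600: state=(9.322)
t=3.800: state=(9.378)
t=4.000: state=(9.428)
t=4.200: state=(9.473)
t=4.400: state=(9.514)
t=4.600: state=(9.550)
t=4.800: state=(9.583)
t=4.880: state=(9.595)

(x) = (9.595)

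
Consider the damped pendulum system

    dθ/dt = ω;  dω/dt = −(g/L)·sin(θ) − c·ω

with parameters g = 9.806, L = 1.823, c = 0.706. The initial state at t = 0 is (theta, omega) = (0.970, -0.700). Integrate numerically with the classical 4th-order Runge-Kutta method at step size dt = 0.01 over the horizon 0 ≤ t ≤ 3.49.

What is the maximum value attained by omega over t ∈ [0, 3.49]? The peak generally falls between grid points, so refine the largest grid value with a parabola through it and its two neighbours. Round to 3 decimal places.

t=0.000: state=(0.970, -0.700)
step 1 (dt=0.01): k1=(-0.700, -3.943), k2=(-0.720, -3.918), k3=(-0.720, -3.918), k4=(-0.739, -3.893); state += dt/6·(k1+2k2+2k3+k4)
t=0.010: state=(0.963, -0.739)
t=0.020: state=(0.955, -0.778)
t=0.030: state=(0.947, -0.816)
continuing one RK4 step at a time; state shown every 20 steps (Δt=0.2):
t=0.200: state=(0.758, -1.375)
t=0.400: state=(0.439, -1.759)
t=0.600: state=(0.079, -1.780)
t=0.800: state=(-0.249, -1.451)
t=1.000: state=(-0.486, -0.889)
t=1.200: state=(-0.599, -0.244)
t=1.400: state=(-0.586, 0.357)
t=1.600: state=(-0.466, 0.819)
t=1.800: state=(-0.273, 1.074)
t=2.000: state=(-0.052, 1.093)
t=2.200: state=(0.150, 0.894)
t=2.400: state=(0.296, 0.548)
t=2.600: state=(0.365, 0.143)
t=2.800: state=(0.355, -0.235)
t=3.000: state=(0.277, -0.519)
t=3.200: state=(0.156, -0.667)
t=3.400: state=(0.020, -0.666)
t=3.490: state=(-0.038, -0.621)
largest grid value and its neighbours: omega(1.900)=1.11318, omega(1.910)=1.11375, omega(1.920)=1.11371
parabola through these three points peaks at t≈1.914 with omega≈1.11380

max omega = 1.114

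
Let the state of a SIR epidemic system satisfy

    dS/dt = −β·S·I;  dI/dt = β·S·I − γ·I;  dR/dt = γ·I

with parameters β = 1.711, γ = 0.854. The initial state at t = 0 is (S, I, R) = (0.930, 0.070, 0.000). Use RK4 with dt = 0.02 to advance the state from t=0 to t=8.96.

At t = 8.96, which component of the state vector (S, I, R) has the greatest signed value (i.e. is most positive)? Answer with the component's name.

largest component: R

t=0.000: state=(0.930, 0.070, 0.000)
step 1 (dt=0.02): k1=(-0.111, 0.052, 0.060), k2=(-0.112, 0.052, 0.060), k3=(-0.112, 0.052, 0.060), k4=(-0.113, 0.052, 0.061); state += dt/6·(k1+2k2+2k3+k4)
t=0.020: state=(0.928, 0.071, 0.001)
t=0.040: state=(0.925, 0.072, 0.002)
t=0.060: state=(0.923, 0.073, 0.004)
continuing one RK4 step at a time; state shown every 25 steps (Δt=0.5):
t=0.500: state=(0.866, 0.099, 0.036)
t=1.000: state=(0.785, 0.130, 0.085)
t=1.500: state=(0.693, 0.160, 0.147)
t=2.000: state=(0.598, 0.182, 0.220)
t=2.500: state=(0.510, 0.190, 0.300)
t=3.000: state=(0.434, 0.186, 0.381)
t=3.500: state=(0.372, 0.171, 0.457)
t=4.000: state=(0.324, 0.150, 0.526)
t=4.500: state=(0.288, 0.127, 0.585)
t=5.000: state=(0.261, 0.105, 0.634)
t=5.500: state=(0.241, 0.085, 0.675)
t=6.000: state=(0.226, 0.067, 0.707)
t=6.500: state=(0.214, 0.053, 0.733)
t=7.000: state=(0.206, 0.041, 0.753)
t=7.500: state=(0.199, 0.032, 0.768)
t=8.000: state=(0.195, 0.025, 0.780)
t=8.500: state=(0.191, 0.019, 0.790)
t=8.960: state=(0.189, 0.015, 0.796)
compare at T: S=0.189, I=0.015, R=0.796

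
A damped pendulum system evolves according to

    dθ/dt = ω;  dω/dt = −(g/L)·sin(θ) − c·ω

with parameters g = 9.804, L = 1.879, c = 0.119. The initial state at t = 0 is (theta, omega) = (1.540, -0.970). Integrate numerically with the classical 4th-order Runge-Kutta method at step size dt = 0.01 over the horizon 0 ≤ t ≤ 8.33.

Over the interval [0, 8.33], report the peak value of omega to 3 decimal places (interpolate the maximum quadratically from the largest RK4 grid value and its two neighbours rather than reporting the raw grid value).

max omega = 2.918

t=0.000: state=(1.540, -0.970)
step 1 (dt=0.01): k1=(-0.970, -5.100), k2=(-0.995, -5.096), k3=(-0.995, -5.096), k4=(-1.021, -5.092); state += dt/6·(k1+2k2+2k3+k4)
t=0.010: state=(1.530, -1.021)
t=0.020: state=(1.520, -1.072)
t=0.030: state=(1.509, -1.123)
continuing one RK4 step at a time; state shown every 50 steps (Δt=0.5):
t=0.500: state=(0.473, -3.053)
t=1.000: state=(-0.983, -2.192)
t=1.500: state=(-1.447, 0.367)
t=2.000: state=(-0.664, 2.592)
t=2.500: state=(0.714, 2.341)
t=3.000: state=(1.315, -0.036)
t=3.500: state=(0.705, -2.255)
t=4.000: state=(-0.564, -2.278)
t=4.500: state=(-1.190, -0.089)
t=5.000: state=(-0.665, 2.041)
t=5.500: state=(0.499, 2.115)
t=6.000: state=(1.082, 0.069)
t=6.500: state=(0.580, -1.916)
t=7.000: state=(-0.489, -1.900)
t=7.500: state=(-0.986, 0.046)
t=8.000: state=(-0.469, 1.841)
t=8.330: state=(0.196, 1.999)
largest grid value and its neighbours: omega(2.200)=2.91659, omega(2.210)=2.91778, omega(2.220)=2.91745
parabola through these three points peaks at t≈2.213 with omega≈2.91784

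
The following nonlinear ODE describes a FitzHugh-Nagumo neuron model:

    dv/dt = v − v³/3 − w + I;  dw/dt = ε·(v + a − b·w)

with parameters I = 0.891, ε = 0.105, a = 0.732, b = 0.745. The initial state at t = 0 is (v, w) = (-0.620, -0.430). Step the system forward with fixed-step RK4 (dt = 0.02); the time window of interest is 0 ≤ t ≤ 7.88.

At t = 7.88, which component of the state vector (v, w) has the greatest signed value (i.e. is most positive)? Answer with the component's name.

t=0.000: state=(-0.620, -0.430)
step 1 (dt=0.02): k1=(0.780, 0.045), k2=(0.785, 0.046), k3=(0.785, 0.046), k4=(0.789, 0.047); state += dt/6·(k1+2k2+2k3+k4)
t=0.020: state=(-0.604, -0.429)
t=0.040: state=(-0.588, -0.428)
t=0.060: state=(-0.572, -0.427)
continuing one RK4 step at a time; state shown every 25 steps (Δt=0.5):
t=0.500: state=(-0.153, -0.396)
t=1.000: state=(0.561, -0.334)
t=1.500: state=(1.448, -0.232)
t=2.000: state=(1.946, -0.095)
t=2.500: state=(2.047, 0.050)
t=3.000: state=(2.032, 0.191)
t=3.500: state=(1.994, 0.325)
t=4.000: state=(1.951, 0.452)
t=4.500: state=(1.908, 0.572)
t=5.000: state=(1.864, 0.684)
t=5.500: state=(1.820, 0.791)
t=6.000: state=(1.775, 0.891)
t=6.500: state=(1.730, 0.984)
t=7.000: state=(1.685, 1.072)
t=7.500: state=(1.639, 1.154)
t=7.880: state=(1.604, 1.213)
compare at T: v=1.604, w=1.213

largest component: v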